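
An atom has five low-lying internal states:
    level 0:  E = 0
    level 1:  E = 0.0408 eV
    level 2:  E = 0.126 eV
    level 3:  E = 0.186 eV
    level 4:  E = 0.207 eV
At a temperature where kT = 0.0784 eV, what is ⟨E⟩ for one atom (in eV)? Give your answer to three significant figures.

Eᵢ/kT = 0, 0.52041, 1.6071, 2.3724, 2.6403.
Z = Σ e^(−Eᵢ/kT) = e^(−0) + e^(−0.52041) + e^(−1.6071) + e^(−2.3724) + e^(−2.6403) = 1.0000 + 0.59428 + 0.20047 + 0.093257 + 0.071340 = 1.9593.
⟨E⟩ = Σ Eᵢ e^(−Eᵢ/kT) / Z = (0·1.0000 + 0.0408·0.59428 + 0.126·0.20047 + 0.186·0.093257 + 0.207·0.071340) / 1.9593 = 0.0417 eV.

0.0417 eV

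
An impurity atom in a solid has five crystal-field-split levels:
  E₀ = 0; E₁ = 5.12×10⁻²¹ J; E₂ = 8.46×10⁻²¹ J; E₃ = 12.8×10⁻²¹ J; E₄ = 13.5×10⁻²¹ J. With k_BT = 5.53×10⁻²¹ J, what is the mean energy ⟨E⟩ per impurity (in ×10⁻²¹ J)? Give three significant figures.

Eᵢ/kT = 0, 0.92586, 1.5298, 2.3146, 2.4412.
Z = Σ e^(−Eᵢ/kT) = e^(−0) + e^(−0.92586) + e^(−1.5298) + e^(−2.3146) + e^(−2.4412) = 1.0000 + 0.39619 + 0.21658 + 0.098806 + 0.087056 = 1.7986.
⟨E⟩ = Σ Eᵢ e^(−Eᵢ/kT) / Z = (0·1.0000 + 5.12·0.39619 + 8.46·0.21658 + 12.8·0.098806 + 13.5·0.087056) / 1.7986 = 3.50 ×10⁻²¹ J.

3.50 ×10⁻²¹ J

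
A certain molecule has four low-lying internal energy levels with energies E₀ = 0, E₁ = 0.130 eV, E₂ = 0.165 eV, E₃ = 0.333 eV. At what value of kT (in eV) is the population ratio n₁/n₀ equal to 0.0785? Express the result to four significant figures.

n₁/n₀ = exp[−(E₁−E₀)/kT] = 0.0785.
⇒ (E₁−E₀)/kT = ln(1/0.0785) = ln(12.7389) = 2.54466.
kT = 0.130 eV / 2.54466 = 0.05109 eV.

0.05109 eV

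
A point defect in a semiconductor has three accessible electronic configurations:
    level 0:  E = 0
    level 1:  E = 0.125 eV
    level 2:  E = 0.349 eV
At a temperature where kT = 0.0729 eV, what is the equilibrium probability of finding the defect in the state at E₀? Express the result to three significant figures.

0.841

Eᵢ/kT = 0, 1.7147, 4.7874.
Z = Σ e^(−Eᵢ/kT) = e^(−0) + e^(−1.7147) + e^(−4.7874) = 1.0000 + 0.18002 + 0.0083341 = 1.1884.
P₀ = e^(−E₀/kT) / Z = 1.0000/1.1884 = 0.841.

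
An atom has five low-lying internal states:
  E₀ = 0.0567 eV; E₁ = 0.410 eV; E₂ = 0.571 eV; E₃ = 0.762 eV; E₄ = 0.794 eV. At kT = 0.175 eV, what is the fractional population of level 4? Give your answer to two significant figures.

0.012

Eᵢ/kT = 0.3240, 2.343, 3.263, 4.354, 4.537.
Z = Σ e^(−Eᵢ/kT) = e^(−0.3240) + e^(−2.343) + e^(−3.263) + e^(−4.354) + e^(−4.537) = 0.7233 + 0.09604 + 0.03827 + 0.01286 + 0.01071 = 0.8812.
P₄ = e^(−E₄/kT) / Z = 0.01071/0.8812 = 0.012.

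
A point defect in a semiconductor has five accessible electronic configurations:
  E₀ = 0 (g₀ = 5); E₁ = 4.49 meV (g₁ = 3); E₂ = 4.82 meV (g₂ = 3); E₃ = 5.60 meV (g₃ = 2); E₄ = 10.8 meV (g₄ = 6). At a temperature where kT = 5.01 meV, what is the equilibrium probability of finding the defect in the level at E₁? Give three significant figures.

0.140

Eᵢ/kT = 0, 0.89621, 0.96208, 1.1178, 2.1557.
Z = Σ gᵢe^(−Eᵢ/kT) = 5·e^(−0) + 3·e^(−0.89621) + 3·e^(−0.96208) + 2·e^(−1.1178) + 6·e^(−2.1557) = 5.0000 + 1.2243 + 1.1463 + 0.65400 + 0.69493 = 8.7195.
P₁ = g₁ e^(−E₁/kT) / Z = 1.2243/8.7195 = 0.140.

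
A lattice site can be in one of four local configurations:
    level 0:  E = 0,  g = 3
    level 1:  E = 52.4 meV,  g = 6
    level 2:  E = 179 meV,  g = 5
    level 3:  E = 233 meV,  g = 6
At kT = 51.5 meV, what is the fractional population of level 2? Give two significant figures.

Eᵢ/kT = 0, 1.017, 3.476, 4.524.
Z = Σ gᵢe^(−Eᵢ/kT) = 3·e^(−0) + 6·e^(−1.017) + 5·e^(−3.476) + 6·e^(−4.524) = 3.000 + 2.170 + 0.1547 + 0.06507 = 5.390.
P₂ = g₂ e^(−E₂/kT) / Z = 0.1547/5.390 = 0.029.

0.029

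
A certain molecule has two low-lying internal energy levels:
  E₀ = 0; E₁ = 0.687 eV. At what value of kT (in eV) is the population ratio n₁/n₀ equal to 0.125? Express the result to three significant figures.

0.330 eV

n₁/n₀ = exp[−(E₁−E₀)/kT] = 0.125.
⇒ (E₁−E₀)/kT = ln(1/0.125) = ln(8.0000) = 2.0794.
kT = 0.687 eV / 2.0794 = 0.330 eV.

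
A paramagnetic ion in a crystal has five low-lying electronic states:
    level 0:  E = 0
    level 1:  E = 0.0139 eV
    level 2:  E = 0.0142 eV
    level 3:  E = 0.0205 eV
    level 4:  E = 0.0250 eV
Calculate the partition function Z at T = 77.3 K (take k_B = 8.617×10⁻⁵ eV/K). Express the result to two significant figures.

Z = 1.3

k_BT = 8.617×10⁻⁵ × 77.3 K = 0.006661 eV.
Eᵢ/kT = 0, 2.087, 2.132, 3.078, 3.753.
Z = Σ e^(−Eᵢ/kT) = e^(−0) + e^(−2.087) + e^(−2.132) + e^(−3.078) + e^(−3.753) = 1.000 + 0.1241 + 0.1186 + 0.04605 + 0.02345 = 1.312.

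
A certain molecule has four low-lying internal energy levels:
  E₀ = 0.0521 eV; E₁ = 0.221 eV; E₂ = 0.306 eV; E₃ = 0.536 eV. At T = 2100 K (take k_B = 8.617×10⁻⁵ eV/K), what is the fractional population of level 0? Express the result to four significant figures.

k_BT = 8.617×10⁻⁵ × 2100 K = 0.180957 eV.
Eᵢ/kT = 0.287914, 1.22128, 1.69101, 2.96203.
Z = Σ e^(−Eᵢ/kT) = e^(−0.287914) + e^(−1.22128) + e^(−1.69101) + e^(−2.96203) = 0.749826 + 0.294853 + 0.184333 + 0.0517138 = 1.28073.
P₀ = e^(−E₀/kT) / Z = 0.749826/1.28073 = 0.5855.

0.5855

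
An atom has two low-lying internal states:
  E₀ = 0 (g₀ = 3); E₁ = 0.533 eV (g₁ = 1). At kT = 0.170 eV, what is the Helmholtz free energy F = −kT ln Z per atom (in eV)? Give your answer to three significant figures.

-0.189 eV

Eᵢ/kT = 0, 3.1353.
Z = Σ gᵢe^(−Eᵢ/kT) = 3·e^(−0) + 1·e^(−3.1353) = 3.0000 + 0.043487 = 3.0435.
F = −kT ln Z = −0.170 × ln(3.0435) = −0.170 × 1.1130 = -0.189 eV.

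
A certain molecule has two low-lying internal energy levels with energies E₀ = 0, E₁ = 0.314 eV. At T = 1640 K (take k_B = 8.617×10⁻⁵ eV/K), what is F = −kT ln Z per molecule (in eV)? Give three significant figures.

k_BT = 8.617×10⁻⁵ × 1640 K = 0.14132 eV.
Eᵢ/kT = 0, 2.2219.
Z = Σ e^(−Eᵢ/kT) = e^(−0) + e^(−2.2219) = 1.0000 + 0.10840 = 1.1084.
F = −kT ln Z = −0.14132 × ln(1.1084) = −0.14132 × 0.10292 = -0.0145 eV.

-0.0145 eV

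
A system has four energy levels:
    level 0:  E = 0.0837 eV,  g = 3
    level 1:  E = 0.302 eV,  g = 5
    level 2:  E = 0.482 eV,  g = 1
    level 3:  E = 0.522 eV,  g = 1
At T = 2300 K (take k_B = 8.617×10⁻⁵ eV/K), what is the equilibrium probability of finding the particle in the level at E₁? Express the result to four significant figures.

0.3388

k_BT = 8.617×10⁻⁵ × 2300 K = 0.198191 eV.
Eᵢ/kT = 0.422320, 1.52378, 2.43200, 2.63382.
Z = Σ gᵢe^(−Eᵢ/kT) = 3·e^(−0.422320) + 5·e^(−1.52378) + 1·e^(−2.43200) + 1·e^(−2.63382) = 1.96657 + 1.08943 + 0.0878609 + 0.0718036 = 3.21566.
P₁ = g₁ e^(−E₁/kT) / Z = 1.08943/3.21566 = 0.3388.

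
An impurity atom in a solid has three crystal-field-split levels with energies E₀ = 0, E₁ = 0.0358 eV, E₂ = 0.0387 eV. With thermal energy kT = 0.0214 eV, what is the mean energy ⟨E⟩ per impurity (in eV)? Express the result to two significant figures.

0.0097 eV

Eᵢ/kT = 0, 1.673, 1.808.
Z = Σ e^(−Eᵢ/kT) = e^(−0) + e^(−1.673) + e^(−1.808) = 1.000 + 0.1877 + 0.1640 = 1.352.
⟨E⟩ = Σ Eᵢ e^(−Eᵢ/kT) / Z = (0·1.000 + 0.0358·0.1877 + 0.0387·0.1640) / 1.352 = 0.0097 eV.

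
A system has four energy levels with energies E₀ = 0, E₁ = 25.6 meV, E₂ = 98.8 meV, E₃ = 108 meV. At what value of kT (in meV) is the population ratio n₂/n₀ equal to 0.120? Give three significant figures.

46.6 meV

n₂/n₀ = exp[−(E₂−E₀)/kT] = 0.120.
⇒ (E₂−E₀)/kT = ln(1/0.120) = ln(8.3333) = 2.1203.
kT = 98.8 meV / 2.1203 = 46.6 meV.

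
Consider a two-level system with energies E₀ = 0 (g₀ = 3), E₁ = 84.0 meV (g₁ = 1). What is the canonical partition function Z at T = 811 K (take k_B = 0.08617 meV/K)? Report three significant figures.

Z = 3.30

k_BT = 0.08617 × 811 K = 69.884 meV.
Eᵢ/kT = 0, 1.2020.
Z = Σ gᵢe^(−Eᵢ/kT) = 3·e^(−0) + 1·e^(−1.2020) = 3.0000 + 0.30059 = 3.3006.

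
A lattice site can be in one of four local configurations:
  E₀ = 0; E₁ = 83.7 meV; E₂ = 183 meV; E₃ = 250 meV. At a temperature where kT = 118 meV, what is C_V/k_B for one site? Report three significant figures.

Eᵢ/kT = 0, 0.70932, 1.5508, 2.1186.
Z = Σ e^(−Eᵢ/kT) = e^(−0) + e^(−0.70932) + e^(−1.5508) + e^(−2.1186) = 1.0000 + 0.49198 + 0.21208 + 0.12020 = 1.8243.
⟨E⟩ = 60.319 meV, ⟨E²⟩ = 9900.5 meV².
C_V/k_B = (⟨E²⟩ − ⟨E⟩²)/(kT)² = (9900.5 − 3638.4)/13924 = 0.450.

0.450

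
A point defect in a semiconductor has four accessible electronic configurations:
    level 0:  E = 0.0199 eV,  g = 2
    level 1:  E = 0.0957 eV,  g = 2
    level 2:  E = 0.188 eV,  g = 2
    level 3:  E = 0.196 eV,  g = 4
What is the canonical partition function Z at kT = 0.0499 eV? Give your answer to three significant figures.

Z = 1.76

Eᵢ/kT = 0.39880, 1.9178, 3.7675, 3.9279.
Z = Σ gᵢe^(−Eᵢ/kT) = 2·e^(−0.39880) + 2·e^(−1.9178) + 2·e^(−3.7675) + 4·e^(−3.9279) = 1.3422 + 0.29386 + 0.046220 + 0.078740 = 1.7610.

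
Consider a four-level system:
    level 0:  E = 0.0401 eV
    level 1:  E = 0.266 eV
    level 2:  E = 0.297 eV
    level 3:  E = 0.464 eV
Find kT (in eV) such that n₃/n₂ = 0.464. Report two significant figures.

0.22 eV

n₃/n₂ = exp[−(E₃−E₂)/kT] = 0.464.
⇒ (E₃−E₂)/kT = ln(1/0.464) = ln(2.155) = 0.7678.
kT = 0.167 eV / 0.7678 = 0.22 eV.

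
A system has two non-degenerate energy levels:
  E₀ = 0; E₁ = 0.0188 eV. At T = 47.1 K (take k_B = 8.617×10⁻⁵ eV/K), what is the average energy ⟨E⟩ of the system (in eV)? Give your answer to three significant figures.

0.000181 eV

k_BT = 8.617×10⁻⁵ × 47.1 K = 0.0040586 eV.
Eᵢ/kT = 0, 4.6321.
Z = Σ e^(−Eᵢ/kT) = e^(−0) + e^(−4.6321) = 1.0000 + 0.0097343 = 1.0097.
⟨E⟩ = Σ Eᵢ e^(−Eᵢ/kT) / Z = (0·1.0000 + 0.0188·0.0097343) / 1.0097 = 0.000181 eV.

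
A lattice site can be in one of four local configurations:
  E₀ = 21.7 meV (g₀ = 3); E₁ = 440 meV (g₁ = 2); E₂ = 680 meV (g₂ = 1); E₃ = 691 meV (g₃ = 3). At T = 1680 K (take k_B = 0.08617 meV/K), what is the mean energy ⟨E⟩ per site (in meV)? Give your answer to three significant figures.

k_BT = 0.08617 × 1680 K = 144.77 meV.
Eᵢ/kT = 0.14989, 3.0393, 4.6971, 4.7731.
Z = Σ gᵢe^(−Eᵢ/kT) = 3·e^(−0.14989) + 2·e^(−3.0393) + 1·e^(−4.6971) + 3·e^(−4.7731) = 2.5824 + 0.095737 + 0.0091217 + 0.025362 = 2.7126.
⟨E⟩ = Σ Eᵢ gᵢe^(−Eᵢ/kT) / Z = (21.7·2.5824 + 440·0.095737 + 680·0.0091217 + 691·0.025362) / 2.7126 = 44.9 meV.

44.9 meV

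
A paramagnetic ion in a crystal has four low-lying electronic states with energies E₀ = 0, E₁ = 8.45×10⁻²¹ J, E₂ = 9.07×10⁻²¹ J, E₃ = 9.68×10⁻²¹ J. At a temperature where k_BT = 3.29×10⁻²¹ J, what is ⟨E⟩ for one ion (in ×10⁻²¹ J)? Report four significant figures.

1.454 ×10⁻²¹ J

Eᵢ/kT = 0, 2.56839, 2.75684, 2.94225.
Z = Σ e^(−Eᵢ/kT) = e^(−0) + e^(−2.56839) + e^(−2.75684) + e^(−2.94225) = 1.00000 + 0.0766589 + 0.0634921 + 0.0527469 = 1.19290.
⟨E⟩ = Σ Eᵢ e^(−Eᵢ/kT) / Z = (0·1.00000 + 8.45·0.0766589 + 9.07·0.0634921 + 9.68·0.0527469) / 1.19290 = 1.454 ×10⁻²¹ J.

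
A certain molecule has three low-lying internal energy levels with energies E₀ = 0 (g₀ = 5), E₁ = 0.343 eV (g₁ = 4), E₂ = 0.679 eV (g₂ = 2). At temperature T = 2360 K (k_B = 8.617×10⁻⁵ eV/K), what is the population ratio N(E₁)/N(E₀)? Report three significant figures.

k_BT = 8.617×10⁻⁵ × 2360 K = 0.20336 eV.
n₁/n₀ = (g₁/g₀) exp[−(E₁−E₀)/kT] = (4/5) × exp(−(0.343 eV)/(0.20336 eV)) = (4/5) × exp(-1.6867) = 0.148.

0.148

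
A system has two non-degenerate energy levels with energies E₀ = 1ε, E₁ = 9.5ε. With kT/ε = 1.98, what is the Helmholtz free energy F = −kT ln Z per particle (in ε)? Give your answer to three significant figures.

0.973 ε

Eᵢ/kT = 0.50505, 4.7980.
Z = Σ e^(−Eᵢ/kT) = e^(−0.50505) + e^(−4.7980) = 0.60348 + 0.0082462 = 0.61173.
F = −kT ln Z = −1.98 × ln(0.61173) = −1.98 × -0.49146 = 0.973 ε.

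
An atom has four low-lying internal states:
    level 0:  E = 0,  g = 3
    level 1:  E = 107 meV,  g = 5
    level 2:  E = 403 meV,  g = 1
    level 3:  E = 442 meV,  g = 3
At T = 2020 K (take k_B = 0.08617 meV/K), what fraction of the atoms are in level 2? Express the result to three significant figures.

k_BT = 0.08617 × 2020 K = 174.06 meV.
Eᵢ/kT = 0, 0.61473, 2.3153, 2.5394.
Z = Σ gᵢe^(−Eᵢ/kT) = 3·e^(−0) + 5·e^(−0.61473) + 1·e^(−2.3153) + 3·e^(−2.5394) = 3.0000 + 2.7039 + 0.098737 + 0.23674 = 6.0394.
P₂ = g₂ e^(−E₂/kT) / Z = 0.098737/6.0394 = 0.0163.

0.0163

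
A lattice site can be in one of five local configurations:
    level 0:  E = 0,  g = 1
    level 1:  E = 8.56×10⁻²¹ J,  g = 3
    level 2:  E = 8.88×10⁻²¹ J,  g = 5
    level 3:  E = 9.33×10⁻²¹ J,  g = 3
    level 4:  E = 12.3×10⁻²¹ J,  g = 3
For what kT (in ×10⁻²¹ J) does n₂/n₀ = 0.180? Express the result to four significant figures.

2.671 ×10⁻²¹ J

n₂/n₀ = (g₂/g₀) exp[−(E₂−E₀)/kT] = 0.180.
⇒ (E₂−E₀)/kT = ln((5/1)/0.180) = ln(27.7778) = 3.32424.
kT = 8.88 ×10⁻²¹ J / 3.32424 = 2.671 ×10⁻²¹ J.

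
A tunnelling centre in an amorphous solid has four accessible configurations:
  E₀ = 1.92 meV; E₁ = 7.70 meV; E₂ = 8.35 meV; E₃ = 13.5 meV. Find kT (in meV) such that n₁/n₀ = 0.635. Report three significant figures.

12.7 meV

n₁/n₀ = exp[−(E₁−E₀)/kT] = 0.635.
⇒ (E₁−E₀)/kT = ln(1/0.635) = ln(1.5748) = 0.45413.
kT = 5.78 meV / 0.45413 = 12.7 meV.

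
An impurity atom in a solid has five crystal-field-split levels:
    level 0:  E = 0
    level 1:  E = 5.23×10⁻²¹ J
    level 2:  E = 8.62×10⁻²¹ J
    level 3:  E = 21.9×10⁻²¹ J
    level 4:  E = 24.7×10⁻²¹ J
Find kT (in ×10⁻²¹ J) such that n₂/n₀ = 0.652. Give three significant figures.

n₂/n₀ = exp[−(E₂−E₀)/kT] = 0.652.
⇒ (E₂−E₀)/kT = ln(1/0.652) = ln(1.5337) = 0.42768.
kT = 8.62 ×10⁻²¹ J / 0.42768 = 20.2 ×10⁻²¹ J.

20.2 ×10⁻²¹ J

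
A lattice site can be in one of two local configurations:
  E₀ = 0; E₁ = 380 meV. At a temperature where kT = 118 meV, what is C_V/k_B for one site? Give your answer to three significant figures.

Eᵢ/kT = 0, 3.2203.
Z = Σ e^(−Eᵢ/kT) = e^(−0) + e^(−3.2203) = 1.0000 + 0.039943 = 1.0399.
⟨E⟩ = 14.596 meV, ⟨E²⟩ = 5546.5 meV².
C_V/k_B = (⟨E²⟩ − ⟨E⟩²)/(kT)² = (5546.5 − 213.04)/13924 = 0.383.

0.383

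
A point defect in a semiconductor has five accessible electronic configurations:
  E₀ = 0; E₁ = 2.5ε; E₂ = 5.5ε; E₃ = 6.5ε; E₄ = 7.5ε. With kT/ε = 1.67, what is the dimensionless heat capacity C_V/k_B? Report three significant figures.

Eᵢ/kT = 0, 1.4970, 3.2934, 3.8922, 4.4910.
Z = Σ e^(−Eᵢ/kT) = e^(−0) + e^(−1.4970) + e^(−3.2934) + e^(−3.8922) + e^(−4.4910) = 1.0000 + 0.22380 + 0.037127 + 0.020400 + 0.011209 = 1.2925.
⟨E⟩ = 0.75850 ε, ⟨E²⟩ = 3.1058 ε².
C_V/k_B = (⟨E²⟩ − ⟨E⟩²)/(kT)² = (3.1058 − 0.57532)/2.7889 = 0.907.

0.907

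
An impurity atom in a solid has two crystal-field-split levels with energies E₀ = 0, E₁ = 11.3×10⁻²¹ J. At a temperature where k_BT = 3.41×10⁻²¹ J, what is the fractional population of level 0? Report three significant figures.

0.965

Eᵢ/kT = 0, 3.3138.
Z = Σ e^(−Eᵢ/kT) = e^(−0) + e^(−3.3138) = 1.0000 + 0.036378 = 1.0364.
P₀ = e^(−E₀/kT) / Z = 1.0000/1.0364 = 0.965.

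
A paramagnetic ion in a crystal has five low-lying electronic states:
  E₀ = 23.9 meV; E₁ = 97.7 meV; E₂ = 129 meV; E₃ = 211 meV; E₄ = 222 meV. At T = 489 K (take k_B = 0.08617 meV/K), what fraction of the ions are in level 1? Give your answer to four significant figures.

0.1359

k_BT = 0.08617 × 489 K = 42.1371 meV.
Eᵢ/kT = 0.567196, 2.31862, 3.06144, 5.00746, 5.26852.
Z = Σ e^(−Eᵢ/kT) = e^(−0.567196) + e^(−2.31862) + e^(−3.06144) + e^(−5.00746) + e^(−5.26852) = 0.567113 + 0.0984093 + 0.0468202 + 0.00668787 + 0.00515123 = 0.724182.
P₁ = e^(−E₁/kT) / Z = 0.0984093/0.724182 = 0.1359.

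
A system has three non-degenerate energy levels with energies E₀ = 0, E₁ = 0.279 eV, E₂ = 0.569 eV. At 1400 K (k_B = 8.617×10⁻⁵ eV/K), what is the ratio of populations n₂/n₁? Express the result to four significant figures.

k_BT = 8.617×10⁻⁵ × 1400 K = 0.120638 eV.
n₂/n₁ = exp[−(E₂−E₁)/kT] = exp(−(0.290 eV)/(0.120638 eV)) = exp(-2.40389) = 0.09037.

0.09037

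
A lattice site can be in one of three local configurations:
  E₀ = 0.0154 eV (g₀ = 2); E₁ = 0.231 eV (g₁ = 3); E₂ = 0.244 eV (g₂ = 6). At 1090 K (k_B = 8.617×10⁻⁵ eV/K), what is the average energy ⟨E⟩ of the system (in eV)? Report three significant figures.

0.0810 eV

k_BT = 8.617×10⁻⁵ × 1090 K = 0.093925 eV.
Eᵢ/kT = 0.16396, 2.4594, 2.5978.
Z = Σ gᵢe^(−Eᵢ/kT) = 2·e^(−0.16396) + 3·e^(−2.4594) + 6·e^(−2.5978) = 1.6976 + 0.25646 + 0.44662 = 2.4007.
⟨E⟩ = Σ Eᵢ gᵢe^(−Eᵢ/kT) / Z = (0.0154·1.6976 + 0.231·0.25646 + 0.244·0.44662) / 2.4007 = 0.0810 eV.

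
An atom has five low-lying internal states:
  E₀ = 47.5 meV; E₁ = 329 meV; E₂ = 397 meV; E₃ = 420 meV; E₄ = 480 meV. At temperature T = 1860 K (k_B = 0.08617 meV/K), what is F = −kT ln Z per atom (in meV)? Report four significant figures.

k_BT = 0.08617 × 1860 K = 160.276 meV.
Eᵢ/kT = 0.296364, 2.05271, 2.47698, 2.62048, 2.99483.
Z = Σ e^(−Eᵢ/kT) = e^(−0.296364) + e^(−2.05271) + e^(−2.47698) + e^(−2.62048) + e^(−2.99483) = 0.743517 + 0.128387 + 0.0839965 + 0.0727679 + 0.0500451 = 1.07871.
F = −kT ln Z = −160.276 × ln(1.07871) = −160.276 × 0.0757659 = -12.14 meV.

-12.14 meV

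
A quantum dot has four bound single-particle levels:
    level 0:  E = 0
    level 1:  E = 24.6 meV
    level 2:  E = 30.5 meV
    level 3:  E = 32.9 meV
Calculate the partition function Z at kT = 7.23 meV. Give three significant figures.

Z = 1.06

Eᵢ/kT = 0, 3.4025, 4.2185, 4.5505.
Z = Σ e^(−Eᵢ/kT) = e^(−0) + e^(−3.4025) + e^(−4.2185) + e^(−4.5505) = 1.0000 + 0.033290 + 0.014721 + 0.010562 = 1.0586.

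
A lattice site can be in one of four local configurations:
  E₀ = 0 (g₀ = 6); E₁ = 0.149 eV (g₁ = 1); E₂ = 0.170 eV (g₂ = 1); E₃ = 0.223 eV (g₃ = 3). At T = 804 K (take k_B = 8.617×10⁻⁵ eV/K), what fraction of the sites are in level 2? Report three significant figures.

0.0136

k_BT = 8.617×10⁻⁵ × 804 K = 0.069281 eV.
Eᵢ/kT = 0, 2.1507, 2.4538, 3.2188.
Z = Σ gᵢe^(−Eᵢ/kT) = 6·e^(−0) + 1·e^(−2.1507) + 1·e^(−2.4538) + 3·e^(−3.2188) = 6.0000 + 0.11640 + 0.085966 + 0.12001 = 6.3224.
P₂ = g₂ e^(−E₂/kT) / Z = 0.085966/6.3224 = 0.0136.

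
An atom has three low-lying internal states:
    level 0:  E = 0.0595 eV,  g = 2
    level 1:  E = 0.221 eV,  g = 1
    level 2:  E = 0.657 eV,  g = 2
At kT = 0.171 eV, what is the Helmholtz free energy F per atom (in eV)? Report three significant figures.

-0.0937 eV

Eᵢ/kT = 0.34795, 1.2924, 3.8421.
Z = Σ gᵢe^(−Eᵢ/kT) = 2·e^(−0.34795) + 1·e^(−1.2924) + 2·e^(−3.8421) = 1.4123 + 0.27461 + 0.042897 = 1.7298.
F = −kT ln Z = −0.171 × ln(1.7298) = −0.171 × 0.54801 = -0.0937 eV.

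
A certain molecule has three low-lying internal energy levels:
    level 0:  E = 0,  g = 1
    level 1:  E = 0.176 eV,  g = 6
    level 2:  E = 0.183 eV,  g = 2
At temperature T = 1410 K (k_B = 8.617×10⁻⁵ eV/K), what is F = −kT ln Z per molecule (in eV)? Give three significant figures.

k_BT = 8.617×10⁻⁵ × 1410 K = 0.12150 eV.
Eᵢ/kT = 0, 1.4486, 1.5062.
Z = Σ gᵢe^(−Eᵢ/kT) = 1·e^(−0) + 6·e^(−1.4486) + 2·e^(−1.5062) = 1.0000 + 1.4094 + 0.44350 = 2.8529.
F = −kT ln Z = −0.12150 × ln(2.8529) = −0.12150 × 1.0483 = -0.127 eV.

-0.127 eV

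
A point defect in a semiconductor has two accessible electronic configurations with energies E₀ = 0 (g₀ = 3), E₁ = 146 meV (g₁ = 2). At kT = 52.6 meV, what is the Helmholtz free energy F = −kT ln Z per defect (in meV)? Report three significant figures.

Eᵢ/kT = 0, 2.7757.
Z = Σ gᵢe^(−Eᵢ/kT) = 3·e^(−0) + 2·e^(−2.7757) = 3.0000 + 0.12461 = 3.1246.
F = −kT ln Z = −52.6 × ln(3.1246) = −52.6 × 1.1393 = -59.9 meV.

-59.9 meV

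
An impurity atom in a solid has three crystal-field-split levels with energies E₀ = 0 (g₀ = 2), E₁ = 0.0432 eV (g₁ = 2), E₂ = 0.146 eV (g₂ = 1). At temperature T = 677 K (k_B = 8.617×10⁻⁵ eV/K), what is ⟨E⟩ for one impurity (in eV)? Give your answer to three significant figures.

k_BT = 8.617×10⁻⁵ × 677 K = 0.058337 eV.
Eᵢ/kT = 0, 0.74052, 2.5027.
Z = Σ gᵢe^(−Eᵢ/kT) = 2·e^(−0) + 2·e^(−0.74052) + 1·e^(−2.5027) = 2.0000 + 0.95373 + 0.081864 = 3.0356.
⟨E⟩ = Σ Eᵢ gᵢe^(−Eᵢ/kT) / Z = (0·2.0000 + 0.0432·0.95373 + 0.146·0.081864) / 3.0356 = 0.0175 eV.

0.0175 eV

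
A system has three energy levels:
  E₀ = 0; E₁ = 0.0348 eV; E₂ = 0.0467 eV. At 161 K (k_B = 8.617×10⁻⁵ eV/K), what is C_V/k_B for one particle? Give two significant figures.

k_BT = 8.617×10⁻⁵ × 161 K = 0.01387 eV.
Eᵢ/kT = 0, 2.509, 3.367.
Z = Σ e^(−Eᵢ/kT) = e^(−0) + e^(−2.509) + e^(−3.367) = 1.000 + 0.08135 + 0.03449 = 1.116.
⟨E⟩ = 0.003980 eV, ⟨E²⟩ = 0.0001557 eV².
C_V/k_B = (⟨E²⟩ − ⟨E⟩²)/(kT)² = (0.0001557 − 0.00001584)/0.0001924 = 0.73.

0.73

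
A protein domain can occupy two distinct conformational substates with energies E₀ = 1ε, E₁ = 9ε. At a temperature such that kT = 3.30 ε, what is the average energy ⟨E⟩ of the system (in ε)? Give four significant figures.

1.651 ε

Eᵢ/kT = 0.303030, 2.72727.
Z = Σ e^(−Eᵢ/kT) = e^(−0.303030) + e^(−2.72727) = 0.738577 + 0.0653976 = 0.803975.
⟨E⟩ = Σ Eᵢ e^(−Eᵢ/kT) / Z = (1·0.738577 + 9·0.0653976) / 0.803975 = 1.651 ε.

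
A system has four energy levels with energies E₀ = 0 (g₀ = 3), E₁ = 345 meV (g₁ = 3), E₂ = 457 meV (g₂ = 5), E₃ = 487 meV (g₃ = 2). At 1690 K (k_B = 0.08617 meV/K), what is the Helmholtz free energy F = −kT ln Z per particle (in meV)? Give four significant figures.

k_BT = 0.08617 × 1690 K = 145.627 meV.
Eᵢ/kT = 0, 2.36907, 3.13815, 3.34416.
Z = Σ gᵢe^(−Eᵢ/kT) = 3·e^(−0) + 3·e^(−2.36907) + 5·e^(−3.13815) + 2·e^(−3.34416) = 3.00000 + 0.280703 + 0.216815 + 0.0705797 = 3.56810.
F = −kT ln Z = −145.627 × ln(3.56810) = −145.627 × 1.27203 = -185.2 meV.

-185.2 meV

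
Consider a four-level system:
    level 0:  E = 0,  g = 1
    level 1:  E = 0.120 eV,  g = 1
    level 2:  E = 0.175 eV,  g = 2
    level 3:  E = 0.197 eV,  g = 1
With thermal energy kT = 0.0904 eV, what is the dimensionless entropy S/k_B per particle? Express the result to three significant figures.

1.21

Eᵢ/kT = 0, 1.3274, 1.9358, 2.1792.
Z = Σ gᵢe^(−Eᵢ/kT) = 1·e^(−0) + 1·e^(−1.3274) + 2·e^(−1.9358) + 1·e^(−2.1792) = 1.0000 + 0.26517 + 0.28862 + 0.11313 = 1.6669.
⟨E⟩ = Σ EᵢPᵢ = 0.062761 eV.
S/k_B = ln Z + ⟨E⟩/kT = ln(1.6669) + 0.062761/0.0904 = 0.51097 + 0.69426 = 1.21.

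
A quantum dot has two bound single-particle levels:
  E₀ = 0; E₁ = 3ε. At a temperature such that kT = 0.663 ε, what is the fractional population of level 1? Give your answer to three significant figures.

Eᵢ/kT = 0, 4.5249.
Z = Σ e^(−Eᵢ/kT) = e^(−0) + e^(−4.5249) = 1.0000 + 0.010836 = 1.0108.
P₁ = e^(−E₁/kT) / Z = 0.010836/1.0108 = 0.0107.

0.0107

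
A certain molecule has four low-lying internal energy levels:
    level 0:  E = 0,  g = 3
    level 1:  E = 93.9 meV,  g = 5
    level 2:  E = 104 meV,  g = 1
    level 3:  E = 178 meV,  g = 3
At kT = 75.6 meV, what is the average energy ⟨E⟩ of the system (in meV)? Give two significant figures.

Eᵢ/kT = 0, 1.242, 1.376, 2.354.
Z = Σ gᵢe^(−Eᵢ/kT) = 3·e^(−0) + 5·e^(−1.242) + 1·e^(−1.376) + 3·e^(−2.354) = 3.000 + 1.444 + 0.2526 + 0.2850 = 4.982.
⟨E⟩ = Σ Eᵢ gᵢe^(−Eᵢ/kT) / Z = (0·3.000 + 93.9·1.444 + 104·0.2526 + 178·0.2850) / 4.982 = 43 meV.

43 meV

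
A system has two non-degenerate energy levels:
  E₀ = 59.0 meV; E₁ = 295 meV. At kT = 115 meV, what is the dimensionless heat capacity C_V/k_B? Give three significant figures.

0.425

Eᵢ/kT = 0.51304, 2.5652.
Z = Σ e^(−Eᵢ/kT) = e^(−0.51304) + e^(−2.5652) = 0.59867 + 0.076904 = 0.67557.
⟨E⟩ = 85.866 meV, ⟨E²⟩ = 12991 meV².
C_V/k_B = (⟨E²⟩ − ⟨E⟩²)/(kT)² = (12991 − 7373.0)/13225 = 0.425.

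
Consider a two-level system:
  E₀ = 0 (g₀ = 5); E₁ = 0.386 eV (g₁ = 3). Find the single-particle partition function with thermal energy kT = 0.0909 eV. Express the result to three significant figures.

Z = 5.04

Eᵢ/kT = 0, 4.2464.
Z = Σ gᵢe^(−Eᵢ/kT) = 5·e^(−0) + 3·e^(−4.2464) = 5.0000 + 0.042947 = 5.0429.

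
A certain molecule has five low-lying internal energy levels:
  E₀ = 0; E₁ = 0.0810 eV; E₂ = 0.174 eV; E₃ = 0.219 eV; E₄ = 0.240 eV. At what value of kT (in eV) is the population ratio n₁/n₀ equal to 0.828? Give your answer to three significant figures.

0.429 eV

n₁/n₀ = exp[−(E₁−E₀)/kT] = 0.828.
⇒ (E₁−E₀)/kT = ln(1/0.828) = ln(1.2077) = 0.18872.
kT = 0.0810 eV / 0.18872 = 0.429 eV.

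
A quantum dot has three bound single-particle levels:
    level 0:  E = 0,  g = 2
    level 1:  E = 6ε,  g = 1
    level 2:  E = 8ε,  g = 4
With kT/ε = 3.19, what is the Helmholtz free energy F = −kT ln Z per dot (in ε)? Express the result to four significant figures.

-2.895 ε

Eᵢ/kT = 0, 1.88088, 2.50784.
Z = Σ gᵢe^(−Eᵢ/kT) = 2·e^(−0) + 1·e^(−1.88088) + 4·e^(−2.50784) = 2.00000 + 0.152456 + 0.325776 = 2.47823.
F = −kT ln Z = −3.19 × ln(2.47823) = −3.19 × 0.907545 = -2.895 ε.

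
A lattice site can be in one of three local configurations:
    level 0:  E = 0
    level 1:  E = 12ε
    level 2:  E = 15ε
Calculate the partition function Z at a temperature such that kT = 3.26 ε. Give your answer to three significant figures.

Eᵢ/kT = 0, 3.6810, 4.6012.
Z = Σ e^(−Eᵢ/kT) = e^(−0) + e^(−3.6810) + e^(−4.6012) = 1.0000 + 0.025198 + 0.010040 = 1.0352.

Z = 1.04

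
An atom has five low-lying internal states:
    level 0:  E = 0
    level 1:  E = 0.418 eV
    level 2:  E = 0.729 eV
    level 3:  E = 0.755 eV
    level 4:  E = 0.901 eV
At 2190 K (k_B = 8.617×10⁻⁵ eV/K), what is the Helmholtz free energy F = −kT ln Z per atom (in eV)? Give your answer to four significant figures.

-0.02750 eV

k_BT = 8.617×10⁻⁵ × 2190 K = 0.188712 eV.
Eᵢ/kT = 0, 2.21502, 3.86303, 4.00081, 4.77447.
Z = Σ e^(−Eᵢ/kT) = e^(−0) + e^(−2.21502) + e^(−3.86303) + e^(−4.00081) + e^(−4.77447) = 1.00000 + 0.109151 + 0.0210043 + 0.0183008 + 0.00844256 = 1.15690.
F = −kT ln Z = −0.188712 × ln(1.15690) = −0.188712 × 0.145744 = -0.02750 eV.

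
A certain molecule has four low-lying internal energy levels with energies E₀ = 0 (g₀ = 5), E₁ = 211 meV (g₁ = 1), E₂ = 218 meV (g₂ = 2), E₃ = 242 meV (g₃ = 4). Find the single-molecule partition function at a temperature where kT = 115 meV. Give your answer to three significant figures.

Eᵢ/kT = 0, 1.8348, 1.8957, 2.1043.
Z = Σ gᵢe^(−Eᵢ/kT) = 5·e^(−0) + 1·e^(−1.8348) + 2·e^(−1.8957) + 4·e^(−2.1043) = 5.0000 + 0.15965 + 0.30043 + 0.48772 = 5.9478.

Z = 5.95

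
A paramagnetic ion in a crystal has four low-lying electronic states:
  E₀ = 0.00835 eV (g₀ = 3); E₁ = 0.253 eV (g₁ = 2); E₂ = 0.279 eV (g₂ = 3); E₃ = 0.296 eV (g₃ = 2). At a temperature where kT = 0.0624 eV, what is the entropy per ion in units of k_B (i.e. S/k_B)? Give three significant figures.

1.27

Eᵢ/kT = 0.13381, 4.0545, 4.4712, 4.7436.
Z = Σ gᵢe^(−Eᵢ/kT) = 3·e^(−0.13381) + 2·e^(−4.0545) + 3·e^(−4.4712) + 2·e^(−4.7436) = 2.6243 + 0.034688 + 0.034301 + 0.017414 = 2.7107.
⟨E⟩ = Σ EᵢPᵢ = 0.016753 eV.
S/k_B = ln Z + ⟨E⟩/kT = ln(2.7107) + 0.016753/0.0624 = 0.99721 + 0.26848 = 1.27.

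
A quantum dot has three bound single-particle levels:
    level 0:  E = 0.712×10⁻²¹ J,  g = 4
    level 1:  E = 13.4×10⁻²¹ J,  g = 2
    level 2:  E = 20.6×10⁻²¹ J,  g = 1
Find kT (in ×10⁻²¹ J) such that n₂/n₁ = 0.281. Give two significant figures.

n₂/n₁ = (g₂/g₁) exp[−(E₂−E₁)/kT] = 0.281.
⇒ (E₂−E₁)/kT = ln((1/2)/0.281) = ln(1.779) = 0.5761.
kT = 7.2 ×10⁻²¹ J / 0.5761 = 12 ×10⁻²¹ J.

12 ×10⁻²¹ J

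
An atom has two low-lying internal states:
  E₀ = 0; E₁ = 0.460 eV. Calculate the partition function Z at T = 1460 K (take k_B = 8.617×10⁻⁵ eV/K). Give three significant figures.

Z = 1.03

k_BT = 8.617×10⁻⁵ × 1460 K = 0.12581 eV.
Eᵢ/kT = 0, 3.6563.
Z = Σ e^(−Eᵢ/kT) = e^(−0) + e^(−3.6563) = 1.0000 + 0.025828 = 1.0258.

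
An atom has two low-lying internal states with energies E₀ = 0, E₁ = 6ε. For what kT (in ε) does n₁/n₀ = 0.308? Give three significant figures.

n₁/n₀ = exp[−(E₁−E₀)/kT] = 0.308.
⇒ (E₁−E₀)/kT = ln(1/0.308) = ln(3.2468) = 1.1777.
kT = 6ε / 1.1777 = 5.09 ε.

5.09 ε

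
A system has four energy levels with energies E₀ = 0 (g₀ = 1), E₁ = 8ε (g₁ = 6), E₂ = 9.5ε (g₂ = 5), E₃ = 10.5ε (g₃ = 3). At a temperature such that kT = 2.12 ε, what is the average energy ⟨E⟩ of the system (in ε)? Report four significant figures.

Eᵢ/kT = 0, 3.77358, 4.48113, 4.95283.
Z = Σ gᵢe^(−Eᵢ/kT) = 1·e^(−0) + 6·e^(−3.77358) + 5·e^(−4.48113) + 3·e^(−4.95283) = 1.00000 + 0.137818 + 0.0566031 + 0.0211902 = 1.21561.
⟨E⟩ = Σ Eᵢ gᵢe^(−Eᵢ/kT) / Z = (0·1.00000 + 8·0.137818 + 9.5·0.0566031 + 10.5·0.0211902) / 1.21561 = 1.532 ε.

1.532 ε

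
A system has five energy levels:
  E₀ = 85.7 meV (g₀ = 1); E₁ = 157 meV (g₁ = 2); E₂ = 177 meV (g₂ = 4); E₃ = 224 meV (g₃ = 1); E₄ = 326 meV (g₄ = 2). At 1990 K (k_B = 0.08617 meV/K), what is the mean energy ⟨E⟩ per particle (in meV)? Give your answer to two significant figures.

k_BT = 0.08617 × 1990 K = 171.5 meV.
Eᵢ/kT = 0.4997, 0.9155, 1.032, 1.306, 1.901.
Z = Σ gᵢe^(−Eᵢ/kT) = 1·e^(−0.4997) + 2·e^(−0.9155) + 4·e^(−1.032) + 1·e^(−1.306) + 2·e^(−1.901) = 0.6067 + 0.8006 + 1.425 + 0.2709 + 0.2988 = 3.402.
⟨E⟩ = Σ Eᵢ gᵢe^(−Eᵢ/kT) / Z = (85.7·0.6067 + 157·0.8006 + 177·1.425 + 224·0.2709 + 326·0.2988) / 3.402 = 170 meV.

170 meV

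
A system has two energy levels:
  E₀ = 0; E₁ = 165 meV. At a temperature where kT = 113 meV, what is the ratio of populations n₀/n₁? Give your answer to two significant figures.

n₀/n₁ = exp[−(E₀−E₁)/kT] = exp(−(-165 meV)/(113 meV)) = exp(1.460) = 4.3.

4.3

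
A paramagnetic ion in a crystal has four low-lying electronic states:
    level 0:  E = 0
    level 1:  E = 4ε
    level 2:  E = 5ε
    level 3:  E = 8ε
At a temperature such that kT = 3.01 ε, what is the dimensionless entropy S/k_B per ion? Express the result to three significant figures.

0.982

Eᵢ/kT = 0, 1.3289, 1.6611, 2.6578.
Z = Σ e^(−Eᵢ/kT) = e^(−0) + e^(−1.3289) + e^(−1.6611) + e^(−2.6578) = 1.0000 + 0.26477 + 0.18993 + 0.070102 = 1.5248.
⟨E⟩ = Σ EᵢPᵢ = 1.6852 ε.
S/k_B = ln Z + ⟨E⟩/kT = ln(1.5248) + 1.6852/3.01 = 0.42186 + 0.55987 = 0.982.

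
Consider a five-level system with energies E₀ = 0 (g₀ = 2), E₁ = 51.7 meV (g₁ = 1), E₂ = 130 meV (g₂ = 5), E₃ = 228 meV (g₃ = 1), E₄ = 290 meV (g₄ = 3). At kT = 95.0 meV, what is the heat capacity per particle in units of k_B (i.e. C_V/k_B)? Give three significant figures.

0.637

Eᵢ/kT = 0, 0.54421, 1.3684, 2.4000, 3.0526.
Z = Σ gᵢe^(−Eᵢ/kT) = 2·e^(−0) + 1·e^(−0.54421) + 5·e^(−1.3684) + 1·e^(−2.4000) + 3·e^(−3.0526) = 2.0000 + 0.58030 + 1.2726 + 0.090718 + 0.14171 = 4.0853.
⟨E⟩ = 62.962 meV, ⟨E²⟩ = 9715.7 meV².
C_V/k_B = (⟨E²⟩ − ⟨E⟩²)/(kT)² = (9715.7 − 3964.2)/9025.0 = 0.637.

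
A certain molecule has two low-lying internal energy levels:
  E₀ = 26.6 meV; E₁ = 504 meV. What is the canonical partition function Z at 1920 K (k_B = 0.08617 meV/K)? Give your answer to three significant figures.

Z = 0.899

k_BT = 0.08617 × 1920 K = 165.45 meV.
Eᵢ/kT = 0.16077, 3.0462.
Z = Σ e^(−Eᵢ/kT) = e^(−0.16077) + e^(−3.0462) = 0.85149 + 0.047539 = 0.89903.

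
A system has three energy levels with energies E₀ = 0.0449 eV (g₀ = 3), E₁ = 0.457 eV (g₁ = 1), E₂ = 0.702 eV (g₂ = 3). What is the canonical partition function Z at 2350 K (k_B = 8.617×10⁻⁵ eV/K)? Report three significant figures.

k_BT = 8.617×10⁻⁵ × 2350 K = 0.20250 eV.
Eᵢ/kT = 0.22173, 2.2568, 3.4667.
Z = Σ gᵢe^(−Eᵢ/kT) = 3·e^(−0.22173) + 1·e^(−2.2568) + 3·e^(−3.4667) = 2.4034 + 0.10468 + 0.093660 = 2.6017.

Z = 2.60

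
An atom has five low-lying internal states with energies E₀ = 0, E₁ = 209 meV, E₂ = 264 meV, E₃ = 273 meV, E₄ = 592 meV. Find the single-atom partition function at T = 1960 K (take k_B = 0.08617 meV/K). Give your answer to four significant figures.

k_BT = 0.08617 × 1960 K = 168.893 meV.
Eᵢ/kT = 0, 1.23747, 1.56312, 1.61641, 3.50518.
Z = Σ e^(−Eᵢ/kT) = e^(−0) + e^(−1.23747) + e^(−1.56312) + e^(−1.61641) + e^(−3.50518) = 1.00000 + 0.290117 + 0.209481 + 0.198610 + 0.0300414 = 1.72825.

Z = 1.728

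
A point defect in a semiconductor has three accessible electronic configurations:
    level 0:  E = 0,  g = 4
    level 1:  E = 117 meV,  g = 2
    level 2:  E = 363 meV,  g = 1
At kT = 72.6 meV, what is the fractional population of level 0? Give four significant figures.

0.9079

Eᵢ/kT = 0, 1.61157, 5.00000.
Z = Σ gᵢe^(−Eᵢ/kT) = 4·e^(−0) + 2·e^(−1.61157) + 1·e^(−5.00000) = 4.00000 + 0.399148 + 0.00673795 = 4.40589.
P₀ = g₀ e^(−E₀/kT) / Z = 4.00000/4.40589 = 0.9079.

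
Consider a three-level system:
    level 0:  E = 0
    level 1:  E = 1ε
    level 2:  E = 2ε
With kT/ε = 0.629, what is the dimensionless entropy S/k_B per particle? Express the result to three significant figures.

0.586

Eᵢ/kT = 0, 1.5898, 3.1797.
Z = Σ e^(−Eᵢ/kT) = e^(−0) + e^(−1.5898) + e^(−3.1797) = 1.0000 + 0.20397 + 0.041598 = 1.2456.
⟨E⟩ = Σ EᵢPᵢ = 0.23054 ε.
S/k_B = ln Z + ⟨E⟩/kT = ln(1.2456) + 0.23054/0.629 = 0.21962 + 0.36652 = 0.586.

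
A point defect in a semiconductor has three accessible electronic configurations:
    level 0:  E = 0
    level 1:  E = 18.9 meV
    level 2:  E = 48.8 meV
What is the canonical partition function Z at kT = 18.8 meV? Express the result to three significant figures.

Eᵢ/kT = 0, 1.0053, 2.5957.
Z = Σ e^(−Eᵢ/kT) = e^(−0) + e^(−1.0053) + e^(−2.5957) = 1.0000 + 0.36593 + 0.074594 = 1.4405.

Z = 1.44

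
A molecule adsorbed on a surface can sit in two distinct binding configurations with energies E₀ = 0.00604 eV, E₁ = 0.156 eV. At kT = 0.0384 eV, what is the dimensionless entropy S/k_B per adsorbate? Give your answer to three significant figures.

Eᵢ/kT = 0.15729, 4.0625.
Z = Σ e^(−Eᵢ/kT) = e^(−0.15729) + e^(−4.0625) = 0.85446 + 0.017206 = 0.87167.
⟨E⟩ = Σ EᵢPᵢ = 0.0090001 eV.
S/k_B = ln Z + ⟨E⟩/kT = ln(0.87167) + 0.0090001/0.0384 = -0.13734 + 0.23438 = 0.0970.

0.0970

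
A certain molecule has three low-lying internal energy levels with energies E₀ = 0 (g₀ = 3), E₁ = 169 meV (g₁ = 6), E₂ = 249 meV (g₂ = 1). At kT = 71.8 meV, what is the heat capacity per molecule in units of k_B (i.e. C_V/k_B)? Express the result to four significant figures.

Eᵢ/kT = 0, 2.35376, 3.46797.
Z = Σ gᵢe^(−Eᵢ/kT) = 3·e^(−0) + 6·e^(−2.35376) + 1·e^(−3.46797) = 3.00000 + 0.570067 + 0.0311803 = 3.60125.
⟨E⟩ = 28.9081 meV, ⟨E²⟩ = 5057.94 meV².
C_V/k_B = (⟨E²⟩ − ⟨E⟩²)/(kT)² = (5057.94 − 835.678)/5155.24 = 0.8190.

0.8190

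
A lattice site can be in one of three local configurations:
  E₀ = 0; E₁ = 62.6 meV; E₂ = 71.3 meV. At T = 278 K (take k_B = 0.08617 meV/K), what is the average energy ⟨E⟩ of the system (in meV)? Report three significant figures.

k_BT = 0.08617 × 278 K = 23.955 meV.
Eᵢ/kT = 0, 2.6132, 2.9764.
Z = Σ e^(−Eᵢ/kT) = e^(−0) + e^(−2.6132) + e^(−2.9764) = 1.0000 + 0.073300 + 0.050976 = 1.1243.
⟨E⟩ = Σ Eᵢ e^(−Eᵢ/kT) / Z = (0·1.0000 + 62.6·0.073300 + 71.3·0.050976) / 1.1243 = 7.31 meV.

7.31 meV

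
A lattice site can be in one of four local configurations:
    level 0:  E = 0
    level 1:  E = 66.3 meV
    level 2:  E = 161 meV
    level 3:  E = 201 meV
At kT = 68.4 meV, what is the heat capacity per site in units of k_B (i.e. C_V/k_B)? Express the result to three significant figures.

Eᵢ/kT = 0, 0.96930, 2.3538, 2.9386.
Z = Σ e^(−Eᵢ/kT) = e^(−0) + e^(−0.96930) + e^(−2.3538) + e^(−2.9386) = 1.0000 + 0.37935 + 0.095007 + 0.052940 = 1.5273.
⟨E⟩ = 33.450 meV, ⟨E²⟩ = 4104.6 meV².
C_V/k_B = (⟨E²⟩ − ⟨E⟩²)/(kT)² = (4104.6 − 1118.9)/4678.6 = 0.638.

0.638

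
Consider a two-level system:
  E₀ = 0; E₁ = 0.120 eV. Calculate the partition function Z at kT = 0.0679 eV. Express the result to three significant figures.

Eᵢ/kT = 0, 1.7673.
Z = Σ e^(−Eᵢ/kT) = e^(−0) + e^(−1.7673) = 1.0000 + 0.17079 = 1.1708.

Z = 1.17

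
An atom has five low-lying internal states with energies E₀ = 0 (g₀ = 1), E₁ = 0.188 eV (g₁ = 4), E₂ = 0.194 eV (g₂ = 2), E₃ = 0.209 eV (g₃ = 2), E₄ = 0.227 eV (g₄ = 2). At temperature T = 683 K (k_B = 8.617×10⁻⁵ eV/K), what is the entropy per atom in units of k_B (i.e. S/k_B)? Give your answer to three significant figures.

1.14

k_BT = 8.617×10⁻⁵ × 683 K = 0.058854 eV.
Eᵢ/kT = 0, 3.1943, 3.2963, 3.5512, 3.8570.
Z = Σ gᵢe^(−Eᵢ/kT) = 1·e^(−0) + 4·e^(−3.1943) + 2·e^(−3.2963) + 2·e^(−3.5512) + 2·e^(−3.8570) = 1.0000 + 0.16398 + 0.074040 + 0.057380 + 0.042263 = 1.3377.
⟨E⟩ = Σ EᵢPᵢ = 0.049920 eV.
S/k_B = ln Z + ⟨E⟩/kT = ln(1.3377) + 0.049920/0.058854 = 0.29095 + 0.84820 = 1.14.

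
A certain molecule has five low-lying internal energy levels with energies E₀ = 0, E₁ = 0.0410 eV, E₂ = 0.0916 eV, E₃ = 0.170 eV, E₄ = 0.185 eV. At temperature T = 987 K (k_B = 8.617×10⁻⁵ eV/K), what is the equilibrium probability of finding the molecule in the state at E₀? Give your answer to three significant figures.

k_BT = 8.617×10⁻⁵ × 987 K = 0.085050 eV.
Eᵢ/kT = 0, 0.48207, 1.0770, 1.9988, 2.1752.
Z = Σ e^(−Eᵢ/kT) = e^(−0) + e^(−0.48207) + e^(−1.0770) + e^(−1.9988) + e^(−2.1752) = 1.0000 + 0.61750 + 0.34062 + 0.13550 + 0.11359 = 2.2072.
P₀ = e^(−E₀/kT) / Z = 1.0000/2.2072 = 0.453.

0.453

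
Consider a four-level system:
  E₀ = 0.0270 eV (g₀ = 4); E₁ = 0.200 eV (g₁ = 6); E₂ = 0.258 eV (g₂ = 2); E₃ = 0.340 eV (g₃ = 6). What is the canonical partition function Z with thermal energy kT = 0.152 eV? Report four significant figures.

Eᵢ/kT = 0.177632, 1.31579, 1.69737, 2.23684.
Z = Σ gᵢe^(−Eᵢ/kT) = 4·e^(−0.177632) + 6·e^(−1.31579) + 2·e^(−1.69737) + 6·e^(−2.23684) = 3.34900 + 1.60957 + 0.366329 + 0.640773 = 5.96567.

Z = 5.966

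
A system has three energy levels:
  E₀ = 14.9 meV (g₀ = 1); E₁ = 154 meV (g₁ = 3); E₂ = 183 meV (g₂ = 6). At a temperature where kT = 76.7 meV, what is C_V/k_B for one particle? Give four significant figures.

1.045

Eᵢ/kT = 0.194263, 2.00782, 2.38592.
Z = Σ gᵢe^(−Eᵢ/kT) = 1·e^(−0.194263) + 3·e^(−2.00782) + 6·e^(−2.38592) = 0.823441 + 0.402843 + 0.552026 = 1.77831.
⟨E⟩ = 98.5924 meV, ⟨E²⟩ = 15870.9 meV².
C_V/k_B = (⟨E²⟩ − ⟨E⟩²)/(kT)² = (15870.9 − 9720.46)/5882.89 = 1.045.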